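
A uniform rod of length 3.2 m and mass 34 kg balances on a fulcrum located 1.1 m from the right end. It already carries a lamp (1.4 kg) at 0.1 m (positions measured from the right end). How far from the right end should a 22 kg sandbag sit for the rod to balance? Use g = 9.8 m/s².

Sum moments about the fulcrum (at 1.1 m from the right end) (the support reaction has zero arm there).
Beam weight: 34 × 9.8 = 333.2 N down at 1.6 m → arm 0.5 m, τ = 333.2 × 0.5 = 166.6 N·m counterclockwise.
Lamp: 1.4 × 9.8 = 13.72 N down at 0.1 m → arm 1 m, τ = 13.72 × 1 = 13.72 N·m clockwise.
Net moment of existing loads = 152.9 N·m counterclockwise.
The sandbag weighs 22 × 9.8 = 215.6 N and must supply an equal clockwise moment, so its lever arm about the fulcrum is 152.9 / 215.6 = 0.709 m.
That puts it at 1.1 − 0.709 = 0.391 m from the right end.

x ≈ 0.391 m from the right end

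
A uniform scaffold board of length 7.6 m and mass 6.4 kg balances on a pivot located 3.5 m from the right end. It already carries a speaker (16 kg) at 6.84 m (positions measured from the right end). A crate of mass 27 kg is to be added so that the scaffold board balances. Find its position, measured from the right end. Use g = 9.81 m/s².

x ≈ 1.45 m from the right end

About the pivot (at 3.5 m from the right end):
Beam weight: 6.4 × 9.81 = 62.78 N down at 3.8 m → arm 0.3 m, τ = 62.78 × 0.3 = 18.83 N·m counterclockwise.
Speaker: 16 × 9.81 = 157 N down at 6.84 m → arm 3.34 m, τ = 157 × 3.34 = 524.4 N·m counterclockwise.
Net moment of existing loads = 543.2 N·m counterclockwise.
The crate weighs 27 × 9.81 = 264.9 N and must supply an equal clockwise moment, so its lever arm about the pivot is 543.2 / 264.9 = 2.05 m.
That puts it at 3.5 − 2.05 = 1.45 m from the right end.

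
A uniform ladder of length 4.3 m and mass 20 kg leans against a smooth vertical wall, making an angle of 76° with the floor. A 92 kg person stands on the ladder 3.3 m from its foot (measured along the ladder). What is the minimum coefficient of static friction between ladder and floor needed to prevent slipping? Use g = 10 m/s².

μ_min ≈ 0.179

Choose the foot of the ladder as the axis so the floor normal and friction both act there and drop out.
Ladder weight 20×10 = 200 N acts at 2.15 m along the ladder; its horizontal arm is 2.15·cos76° = 0.5201 m → τ = 104 N·m clockwise.
Person: 92×10 = 920 N at 3.3 m → arm 0.7983 m → τ = 734.4 N·m clockwise.
Wall normal N acts horizontally at the top; its moment arm is the height L sinθ = 4.3·sin76° = 4.172 m, counterclockwise.
Balancing moments: N × 4.172 = 838.4, giving N = 201 N.
ΣFx = 0 ⇒ f = N_wall = 201 N. ΣFy = 0 ⇒ N_floor = 1120 N.
μ_min = f / N_floor = 201 / 1120 = 0.179.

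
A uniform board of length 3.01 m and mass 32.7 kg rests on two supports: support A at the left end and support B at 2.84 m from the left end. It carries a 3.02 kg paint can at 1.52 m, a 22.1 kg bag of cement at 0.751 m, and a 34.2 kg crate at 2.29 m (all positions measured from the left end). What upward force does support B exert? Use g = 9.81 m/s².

Choose support A as the axis so its reaction then has zero moment arm.
Beam weight: 32.7 × 9.81 = 320.8 N down at 1.505 m → arm 1.505 m, τ = 320.8 × 1.505 = 482.8 N·m clockwise.
Paint can: 3.02 × 9.81 = 29.63 N down at 1.52 m → arm 1.52 m, τ = 29.63 × 1.52 = 45.04 N·m clockwise.
Bag of cement: 22.1 × 9.81 = 216.8 N down at 0.751 m → arm 0.751 m, τ = 216.8 × 0.751 = 162.8 N·m clockwise.
Crate: 34.2 × 9.81 = 335.5 N down at 2.29 m → arm 2.29 m, τ = 335.5 × 2.29 = 768.3 N·m clockwise.
Net load moment about support A = 1459 N·m clockwise.
Reaction R at support B is upward at 2.84 m, arm 2.84 m → moment R × 2.84 counterclockwise.
Setting net torque to zero: R × 2.84 = 1459 → R = 514 N.

R_B ≈ 514 N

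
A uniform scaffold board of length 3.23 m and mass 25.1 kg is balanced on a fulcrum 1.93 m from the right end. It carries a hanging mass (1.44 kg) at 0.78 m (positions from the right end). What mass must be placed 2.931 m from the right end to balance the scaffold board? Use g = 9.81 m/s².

Sum moments about the fulcrum (at 1.93 m from the right end) (the support reaction has zero arm there).
Beam weight: 25.1 × 9.81 = 246.2 N down at 1.615 m → arm 0.315 m, τ = 246.2 × 0.315 = 77.55 N·m clockwise.
Hanging mass: 1.44 × 9.81 = 14.13 N down at 0.78 m → arm 1.15 m, τ = 14.13 × 1.15 = 16.25 N·m clockwise.
Net moment of known loads = 93.8 N·m clockwise.
An unknown mass m at 2.931 m has arm 1.001 m; its moment is m·g·1.001 counterclockwise.
For rotational equilibrium, m × 9.81 × 1.001 = 93.8, so m = 93.8 / (9.81 × 1.001) = 9.55 kg.

m ≈ 9.55 kg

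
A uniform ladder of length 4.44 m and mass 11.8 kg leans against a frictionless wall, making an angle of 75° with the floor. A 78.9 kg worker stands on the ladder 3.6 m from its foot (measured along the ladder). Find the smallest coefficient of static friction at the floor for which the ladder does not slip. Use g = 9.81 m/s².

Take moments about the foot of the ladder.
Ladder weight 11.8×9.81 = 115.8 N acts at 2.22 m along the ladder; its horizontal arm is 2.22·cos75° = 0.5746 m → τ = 66.54 N·m clockwise.
Worker: 78.9×9.81 = 774 N at 3.6 m → arm 0.9317 m → τ = 721.1 N·m clockwise.
Wall normal N acts horizontally at the top; its moment arm is the height L sinθ = 4.44·sin75° = 4.289 m, counterclockwise.
Balancing moments: N × 4.289 = 787.6, giving N = 183.6 N.
ΣFx = 0 ⇒ f = N_wall = 183.6 N. ΣFy = 0 ⇒ N_floor = 889.8 N.
μ_min = f / N_floor = 183.6 / 889.8 = 0.206.

μ_min ≈ 0.206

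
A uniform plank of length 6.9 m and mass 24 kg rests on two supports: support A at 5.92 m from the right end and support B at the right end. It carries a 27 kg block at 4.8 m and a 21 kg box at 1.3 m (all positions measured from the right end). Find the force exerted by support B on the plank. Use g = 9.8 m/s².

R_B ≈ 309 N

Take moments about support A.
Beam weight: 24 × 9.8 = 235.2 N down at 3.45 m → arm 2.47 m, τ = 235.2 × 2.47 = 580.9 N·m clockwise.
Block: 27 × 9.8 = 264.6 N down at 4.8 m → arm 1.12 m, τ = 264.6 × 1.12 = 296.4 N·m clockwise.
Box: 21 × 9.8 = 205.8 N down at 1.3 m → arm 4.62 m, τ = 205.8 × 4.62 = 950.8 N·m clockwise.
Net load moment about support A = 1828 N·m clockwise.
Reaction R at support B is upward at 0 m, arm 5.92 m → moment R × 5.92 counterclockwise.
Balancing moments: R × 5.92 = 1828, giving R = 309 N.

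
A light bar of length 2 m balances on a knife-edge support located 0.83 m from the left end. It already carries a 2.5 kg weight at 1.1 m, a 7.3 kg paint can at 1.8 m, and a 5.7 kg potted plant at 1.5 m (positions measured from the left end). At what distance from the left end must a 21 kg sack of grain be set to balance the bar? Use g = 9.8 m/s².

x ≈ 0.279 m from the left end

Taking torques about the knife-edge support (at 0.83 m from the left end):
Weight: 2.5 × 9.8 = 24.5 N down at 1.1 m → arm 0.27 m, τ = 24.5 × 0.27 = 6.615 N·m clockwise.
Paint can: 7.3 × 9.8 = 71.54 N down at 1.8 m → arm 0.97 m, τ = 71.54 × 0.97 = 69.39 N·m clockwise.
Potted plant: 5.7 × 9.8 = 55.86 N down at 1.5 m → arm 0.67 m, τ = 55.86 × 0.67 = 37.43 N·m clockwise.
Net moment of existing loads = 113.4 N·m clockwise.
The sack of grain weighs 21 × 9.8 = 205.8 N and must supply an equal counterclockwise moment, so its lever arm about the knife-edge support is 113.4 / 205.8 = 0.551 m.
That puts it at 0.83 − 0.551 = 0.279 m from the left end.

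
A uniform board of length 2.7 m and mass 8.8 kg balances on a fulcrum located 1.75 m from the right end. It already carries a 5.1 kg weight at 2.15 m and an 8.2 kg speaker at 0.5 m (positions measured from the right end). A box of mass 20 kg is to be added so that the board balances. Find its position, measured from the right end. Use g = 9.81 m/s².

x ≈ 2.34 m from the right end

Take moments about the fulcrum (at 1.75 m from the right end).
Beam weight: 8.8 × 9.81 = 86.33 N down at 1.35 m → arm 0.4 m, τ = 86.33 × 0.4 = 34.53 N·m clockwise.
Weight: 5.1 × 9.81 = 50.03 N down at 2.15 m → arm 0.4 m, τ = 50.03 × 0.4 = 20.01 N·m counterclockwise.
Speaker: 8.2 × 9.81 = 80.44 N down at 0.5 m → arm 1.25 m, τ = 80.44 × 1.25 = 100.5 N·m clockwise.
Net moment of existing loads = 115 N·m clockwise.
The box weighs 20 × 9.81 = 196.2 N and must supply an equal counterclockwise moment, so its lever arm about the fulcrum is 115 / 196.2 = 0.586 m.
That puts it at 1.75 + 0.586 = 2.34 m from the right end.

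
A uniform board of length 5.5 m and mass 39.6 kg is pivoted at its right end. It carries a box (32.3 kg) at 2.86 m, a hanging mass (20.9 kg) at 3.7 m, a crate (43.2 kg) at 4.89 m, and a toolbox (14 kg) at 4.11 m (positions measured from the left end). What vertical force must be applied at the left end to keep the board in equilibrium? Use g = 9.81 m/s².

F ≈ 495 N

About the right end:
Beam weight: 39.6 × 9.81 = 388.5 N down at 2.75 m → arm 2.75 m, τ = 388.5 × 2.75 = 1068 N·m counterclockwise.
Box: 32.3 × 9.81 = 316.9 N down at 2.86 m → arm 2.64 m, τ = 316.9 × 2.64 = 836.6 N·m counterclockwise.
Hanging mass: 20.9 × 9.81 = 205 N down at 3.7 m → arm 1.8 m, τ = 205 × 1.8 = 369 N·m counterclockwise.
Crate: 43.2 × 9.81 = 423.8 N down at 4.89 m → arm 0.61 m, τ = 423.8 × 0.61 = 258.5 N·m counterclockwise.
Toolbox: 14 × 9.81 = 137.3 N down at 4.11 m → arm 1.39 m, τ = 137.3 × 1.39 = 190.8 N·m counterclockwise.
Net moment of the loads = 2723 N·m counterclockwise.
The upward force F acts at the left end, arm 5.5 m, giving F × 5.5 clockwise.
Στ = 0 ⇒ F × 5.5 = 2723 ⇒ F = 2723 / 5.5 = 495 N.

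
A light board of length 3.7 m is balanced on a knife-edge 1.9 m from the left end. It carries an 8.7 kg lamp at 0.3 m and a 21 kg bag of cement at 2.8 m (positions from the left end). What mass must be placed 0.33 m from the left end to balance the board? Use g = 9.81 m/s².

Sum moments about the knife-edge (at 1.9 m from the left end) (the support reaction has zero arm there).
Lamp: 8.7 × 9.81 = 85.35 N down at 0.3 m → arm 1.6 m, τ = 85.35 × 1.6 = 136.6 N·m counterclockwise.
Bag of cement: 21 × 9.81 = 206 N down at 2.8 m → arm 0.9 m, τ = 206 × 0.9 = 185.4 N·m clockwise.
Net moment of known loads = 48.8 N·m clockwise.
An unknown mass m at 0.33 m has arm 1.57 m; its moment is m·g·1.57 counterclockwise.
Setting net torque to zero: m × 9.81 × 1.57 = 48.8 → m = 48.8 / (9.81 × 1.57) = 3.17 kg.

m ≈ 3.17 kg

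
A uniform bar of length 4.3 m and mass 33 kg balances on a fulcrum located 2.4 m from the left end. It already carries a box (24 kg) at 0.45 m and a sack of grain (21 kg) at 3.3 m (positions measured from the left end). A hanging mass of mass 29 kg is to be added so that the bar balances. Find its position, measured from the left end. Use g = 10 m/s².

Choose the fulcrum (at 2.4 m from the left end) as the axis so the support reaction has zero arm there.
Beam weight: 33 × 10 = 330 N down at 2.15 m → arm 0.25 m, τ = 330 × 0.25 = 82.5 N·m counterclockwise.
Box: 24 × 10 = 240 N down at 0.45 m → arm 1.95 m, τ = 240 × 1.95 = 468 N·m counterclockwise.
Sack of grain: 21 × 10 = 210 N down at 3.3 m → arm 0.9 m, τ = 210 × 0.9 = 189 N·m clockwise.
Net moment of existing loads = 361.5 N·m counterclockwise.
The hanging mass weighs 29 × 10 = 290 N and must supply an equal clockwise moment, so its lever arm about the fulcrum is 361.5 / 290 = 1.25 m.
That puts it at 2.4 + 1.25 = 3.65 m from the left end.

x ≈ 3.65 m from the left end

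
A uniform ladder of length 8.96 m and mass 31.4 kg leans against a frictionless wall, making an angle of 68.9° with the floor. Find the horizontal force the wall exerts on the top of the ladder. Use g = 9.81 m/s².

Sum moments about the foot of the ladder (the floor normal and friction both act there and drop out).
Ladder weight 31.4×9.81 = 308 N acts at 4.48 m along the ladder; its horizontal arm is 4.48·cos68.9° = 1.613 m → τ = 496.8 N·m clockwise.
Wall normal N acts horizontally at the top; its moment arm is the height L sinθ = 8.96·sin68.9° = 8.359 m, counterclockwise.
Στ = 0 ⇒ N × 8.359 = 496.8 ⇒ N = 59.4 N.

N_wall ≈ 59.4 N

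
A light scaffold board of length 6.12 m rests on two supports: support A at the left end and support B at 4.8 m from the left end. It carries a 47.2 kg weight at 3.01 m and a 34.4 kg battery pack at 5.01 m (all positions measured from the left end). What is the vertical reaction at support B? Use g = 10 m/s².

R_B ≈ 655 N

Taking torques about support A:
Weight: 47.2 × 10 = 472 N down at 3.01 m → arm 3.01 m, τ = 472 × 3.01 = 1421 N·m clockwise.
Battery pack: 34.4 × 10 = 344 N down at 5.01 m → arm 5.01 m, τ = 344 × 5.01 = 1723 N·m clockwise.
Net load moment about support A = 3144 N·m clockwise.
Reaction R at support B is upward at 4.8 m, arm 4.8 m → moment R × 4.8 counterclockwise.
Balancing moments: R × 4.8 = 3144, giving R = 655 N.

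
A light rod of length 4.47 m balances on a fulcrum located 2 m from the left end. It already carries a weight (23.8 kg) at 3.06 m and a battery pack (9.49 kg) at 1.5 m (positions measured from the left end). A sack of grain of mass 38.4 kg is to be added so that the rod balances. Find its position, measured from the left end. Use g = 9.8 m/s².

Take moments about the fulcrum (at 2 m from the left end).
Weight: 23.8 × 9.8 = 233.2 N down at 3.06 m → arm 1.06 m, τ = 233.2 × 1.06 = 247.2 N·m clockwise.
Battery pack: 9.49 × 9.8 = 93 N down at 1.5 m → arm 0.5 m, τ = 93 × 0.5 = 46.5 N·m counterclockwise.
Net moment of existing loads = 200.7 N·m clockwise.
The sack of grain weighs 38.4 × 9.8 = 376.3 N and must supply an equal counterclockwise moment, so its lever arm about the fulcrum is 200.7 / 376.3 = 0.533 m.
That puts it at 2 − 0.533 = 1.47 m from the left end.

x ≈ 1.47 m from the left end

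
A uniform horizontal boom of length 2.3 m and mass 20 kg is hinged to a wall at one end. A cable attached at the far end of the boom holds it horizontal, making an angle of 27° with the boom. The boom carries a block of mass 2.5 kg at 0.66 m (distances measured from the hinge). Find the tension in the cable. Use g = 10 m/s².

T ≈ 236 N

About the hinge:
Beam weight: 20 × 10 = 200 N down at 1.15 m → arm 1.15 m, τ = 200 × 1.15 = 230 N·m clockwise.
Block: 2.5 × 10 = 25 N down at 0.66 m → arm 0.66 m, τ = 25 × 0.66 = 16.5 N·m clockwise.
Total clockwise load moment = 246.5 N·m.
The cable tension T acts at 2.3 m; only its component perpendicular to the boom, T sinθ, produces torque. sin 27° = 0.454.
Balancing moments: T × 2.3 × 0.454 = 246.5, giving T = 246.5 / 1.044 = 236 N.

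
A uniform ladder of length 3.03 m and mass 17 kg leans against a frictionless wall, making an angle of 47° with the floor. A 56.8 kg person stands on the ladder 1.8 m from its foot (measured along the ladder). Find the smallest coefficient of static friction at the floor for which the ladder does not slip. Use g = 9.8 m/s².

μ_min ≈ 0.534

Sum moments about the foot of the ladder (the floor normal and friction both act there and drop out).
Ladder weight 17×9.8 = 166.6 N acts at 1.515 m along the ladder; its horizontal arm is 1.515·cos47° = 1.033 m → τ = 172.1 N·m clockwise.
Person: 56.8×9.8 = 556.6 N at 1.8 m → arm 1.228 m → τ = 683.5 N·m clockwise.
Wall normal N acts horizontally at the top; its moment arm is the height L sinθ = 3.03·sin47° = 2.216 m, counterclockwise.
For rotational equilibrium, N × 2.216 = 855.6, so N = 386.1 N.
ΣFx = 0 ⇒ f = N_wall = 386.1 N. ΣFy = 0 ⇒ N_floor = 723.2 N.
μ_min = f / N_floor = 386.1 / 723.2 = 0.534.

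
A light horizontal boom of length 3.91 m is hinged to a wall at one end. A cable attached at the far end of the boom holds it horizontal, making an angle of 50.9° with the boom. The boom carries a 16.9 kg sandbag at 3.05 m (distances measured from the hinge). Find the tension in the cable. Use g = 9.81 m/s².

T ≈ 167 N

Taking torques about the hinge:
Sandbag: 16.9 × 9.81 = 165.8 N down at 3.05 m → arm 3.05 m, τ = 165.8 × 3.05 = 505.7 N·m clockwise.
Total clockwise load moment = 505.7 N·m.
The cable tension T acts at 3.91 m; only its component perpendicular to the boom, T sinθ, produces torque. sin 50.9° = 0.776.
Balancing moments: T × 3.91 × 0.776 = 505.7, giving T = 505.7 / 3.034 = 167 N.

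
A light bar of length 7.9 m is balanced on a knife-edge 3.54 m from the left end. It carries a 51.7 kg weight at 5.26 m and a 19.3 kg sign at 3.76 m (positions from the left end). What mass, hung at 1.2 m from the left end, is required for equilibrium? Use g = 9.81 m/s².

m ≈ 39.8 kg

Sum moments about the knife-edge (at 3.54 m from the left end) (the support reaction has zero arm there).
Weight: 51.7 × 9.81 = 507.2 N down at 5.26 m → arm 1.72 m, τ = 507.2 × 1.72 = 872.4 N·m clockwise.
Sign: 19.3 × 9.81 = 189.3 N down at 3.76 m → arm 0.22 m, τ = 189.3 × 0.22 = 41.65 N·m clockwise.
Net moment of known loads = 914 N·m clockwise.
An unknown mass m at 1.2 m has arm 2.34 m; its moment is m·g·2.34 counterclockwise.
Balancing moments: m × 9.81 × 2.34 = 914, giving m = 914 / (9.81 × 2.34) = 39.8 kg.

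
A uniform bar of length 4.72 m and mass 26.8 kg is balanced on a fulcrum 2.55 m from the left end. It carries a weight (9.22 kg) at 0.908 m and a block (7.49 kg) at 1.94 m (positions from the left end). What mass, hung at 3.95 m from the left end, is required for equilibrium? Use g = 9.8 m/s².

m ≈ 17.7 kg

About the fulcrum (at 2.55 m from the left end):
Beam weight: 26.8 × 9.8 = 262.6 N down at 2.36 m → arm 0.19 m, τ = 262.6 × 0.19 = 49.89 N·m counterclockwise.
Weight: 9.22 × 9.8 = 90.36 N down at 0.908 m → arm 1.642 m, τ = 90.36 × 1.642 = 148.4 N·m counterclockwise.
Block: 7.49 × 9.8 = 73.4 N down at 1.94 m → arm 0.61 m, τ = 73.4 × 0.61 = 44.77 N·m counterclockwise.
Net moment of known loads = 243.1 N·m counterclockwise.
An unknown mass m at 3.95 m has arm 1.4 m; its moment is m·g·1.4 clockwise.
Balancing moments: m × 9.8 × 1.4 = 243.1, giving m = 243.1 / (9.8 × 1.4) = 17.7 kg.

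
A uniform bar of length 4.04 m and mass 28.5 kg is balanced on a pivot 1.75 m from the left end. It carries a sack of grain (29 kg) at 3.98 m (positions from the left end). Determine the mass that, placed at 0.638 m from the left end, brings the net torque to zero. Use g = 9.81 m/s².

m ≈ 65.1 kg

Choose the pivot (at 1.75 m from the left end) as the axis so the support reaction has zero arm there.
Beam weight: 28.5 × 9.81 = 279.6 N down at 2.02 m → arm 0.27 m, τ = 279.6 × 0.27 = 75.49 N·m clockwise.
Sack of grain: 29 × 9.81 = 284.5 N down at 3.98 m → arm 2.23 m, τ = 284.5 × 2.23 = 634.4 N·m clockwise.
Net moment of known loads = 709.9 N·m clockwise.
An unknown mass m at 0.638 m has arm 1.112 m; its moment is m·g·1.112 counterclockwise.
Στ = 0 ⇒ m × 9.81 × 1.112 = 709.9 ⇒ m = 709.9 / (9.81 × 1.112) = 65.1 kg.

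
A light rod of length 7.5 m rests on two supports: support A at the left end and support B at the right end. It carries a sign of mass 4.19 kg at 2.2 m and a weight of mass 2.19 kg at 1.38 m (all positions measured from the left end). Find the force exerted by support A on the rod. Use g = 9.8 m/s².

R_A ≈ 46.5 N

About support B:
Sign: 4.19 × 9.8 = 41.06 N down at 2.2 m → arm 5.3 m, τ = 41.06 × 5.3 = 217.6 N·m counterclockwise.
Weight: 2.19 × 9.8 = 21.46 N down at 1.38 m → arm 6.12 m, τ = 21.46 × 6.12 = 131.3 N·m counterclockwise.
Net load moment about support B = 348.9 N·m counterclockwise.
Reaction R at support A is upward at 0 m, arm 7.5 m → moment R × 7.5 clockwise.
For rotational equilibrium, R × 7.5 = 348.9, so R = 46.5 N.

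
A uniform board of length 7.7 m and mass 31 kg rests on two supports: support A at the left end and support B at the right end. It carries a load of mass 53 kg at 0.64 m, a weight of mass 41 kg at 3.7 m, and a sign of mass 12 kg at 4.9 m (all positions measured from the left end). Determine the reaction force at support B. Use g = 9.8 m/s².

R_B ≈ 463 N

About support A:
Beam weight: 31 × 9.8 = 303.8 N down at 3.85 m → arm 3.85 m, τ = 303.8 × 3.85 = 1170 N·m clockwise.
Load: 53 × 9.8 = 519.4 N down at 0.64 m → arm 0.64 m, τ = 519.4 × 0.64 = 332.4 N·m clockwise.
Weight: 41 × 9.8 = 401.8 N down at 3.7 m → arm 3.7 m, τ = 401.8 × 3.7 = 1487 N·m clockwise.
Sign: 12 × 9.8 = 117.6 N down at 4.9 m → arm 4.9 m, τ = 117.6 × 4.9 = 576.2 N·m clockwise.
Net load moment about support A = 3566 N·m clockwise.
Reaction R at support B is upward at 7.7 m, arm 7.7 m → moment R × 7.7 counterclockwise.
Στ = 0 ⇒ R × 7.7 = 3566 ⇒ R = 463 N.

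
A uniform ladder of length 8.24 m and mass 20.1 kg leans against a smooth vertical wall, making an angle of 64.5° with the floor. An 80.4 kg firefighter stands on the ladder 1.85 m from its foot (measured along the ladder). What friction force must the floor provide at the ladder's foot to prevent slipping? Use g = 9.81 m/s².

f ≈ 131 N

Sum moments about the foot of the ladder (the floor normal and friction both act there and drop out).
Ladder weight 20.1×9.81 = 197.2 N acts at 4.12 m along the ladder; its horizontal arm is 4.12·cos64.5° = 1.774 m → τ = 349.8 N·m clockwise.
Firefighter: 80.4×9.81 = 788.7 N at 1.85 m → arm 0.7964 m → τ = 628.1 N·m clockwise.
Wall normal N acts horizontally at the top; its moment arm is the height L sinθ = 8.24·sin64.5° = 7.437 m, counterclockwise.
For rotational equilibrium, N × 7.437 = 977.9, so N = 131 N.
ΣFx = 0: friction at the foot balances the wall's push, so f = N_wall = 131 N.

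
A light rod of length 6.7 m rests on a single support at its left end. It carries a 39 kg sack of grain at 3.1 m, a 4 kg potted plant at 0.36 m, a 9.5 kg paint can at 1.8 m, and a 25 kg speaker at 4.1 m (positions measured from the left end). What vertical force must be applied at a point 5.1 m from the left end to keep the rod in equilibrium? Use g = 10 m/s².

F ≈ 474 N

Choose the left end as the axis so the unknown pivot reaction has zero arm there.
Sack of grain: 39 × 10 = 390 N down at 3.1 m → arm 3.1 m, τ = 390 × 3.1 = 1209 N·m clockwise.
Potted plant: 4 × 10 = 40 N down at 0.36 m → arm 0.36 m, τ = 40 × 0.36 = 14.4 N·m clockwise.
Paint can: 9.5 × 10 = 95 N down at 1.8 m → arm 1.8 m, τ = 95 × 1.8 = 171 N·m clockwise.
Speaker: 25 × 10 = 250 N down at 4.1 m → arm 4.1 m, τ = 250 × 4.1 = 1025 N·m clockwise.
Net moment of the loads = 2419 N·m clockwise.
The upward force F acts at a point 5.1 m from the left end, arm 5.1 m, giving F × 5.1 counterclockwise.
Balancing moments: F × 5.1 = 2419, giving F = 2419 / 5.1 = 474 N.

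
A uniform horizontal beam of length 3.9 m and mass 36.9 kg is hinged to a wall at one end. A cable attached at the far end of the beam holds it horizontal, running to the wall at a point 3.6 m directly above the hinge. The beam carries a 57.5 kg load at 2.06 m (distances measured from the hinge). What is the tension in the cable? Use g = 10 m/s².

T ≈ 720 N

Take moments about the hinge.
Beam weight: 36.9 × 10 = 369 N down at 1.95 m → arm 1.95 m, τ = 369 × 1.95 = 719.5 N·m clockwise.
Load: 57.5 × 10 = 575 N down at 2.06 m → arm 2.06 m, τ = 575 × 2.06 = 1184 N·m clockwise.
Total clockwise load moment = 1904 N·m.
The cable tension T acts at 3.9 m; only its component perpendicular to the beam, T sinθ, produces torque. sinθ = h/√(h²+d²) = 3.6/√(3.6²+3.9²) = 0.6783.
Στ = 0 ⇒ T × 3.9 × 0.6783 = 1904 ⇒ T = 1904 / 2.645 = 720 N.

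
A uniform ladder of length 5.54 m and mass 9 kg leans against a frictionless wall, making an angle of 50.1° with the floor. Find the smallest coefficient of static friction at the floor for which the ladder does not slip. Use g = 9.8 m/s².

Take moments about the foot of the ladder.
Ladder weight 9×9.8 = 88.2 N acts at 2.77 m along the ladder; its horizontal arm is 2.77·cos50.1° = 1.777 m → τ = 156.7 N·m clockwise.
Wall normal N acts horizontally at the top; its moment arm is the height L sinθ = 5.54·sin50.1° = 4.25 m, counterclockwise.
For rotational equilibrium, N × 4.25 = 156.7, so N = 36.87 N.
ΣFx = 0 ⇒ f = N_wall = 36.87 N. ΣFy = 0 ⇒ N_floor = 88.2 N.
μ_min = f / N_floor = 36.87 / 88.2 = 0.418.

μ_min ≈ 0.418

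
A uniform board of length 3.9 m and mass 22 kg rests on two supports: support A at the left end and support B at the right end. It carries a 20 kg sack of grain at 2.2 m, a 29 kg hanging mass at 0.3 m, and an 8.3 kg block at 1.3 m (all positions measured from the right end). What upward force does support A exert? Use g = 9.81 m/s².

R_A ≈ 268 N

About support B:
Beam weight: 22 × 9.81 = 215.8 N down at 1.95 m → arm 1.95 m, τ = 215.8 × 1.95 = 420.8 N·m counterclockwise.
Sack of grain: 20 × 9.81 = 196.2 N down at 2.2 m → arm 2.2 m, τ = 196.2 × 2.2 = 431.6 N·m counterclockwise.
Hanging mass: 29 × 9.81 = 284.5 N down at 0.3 m → arm 0.3 m, τ = 284.5 × 0.3 = 85.35 N·m counterclockwise.
Block: 8.3 × 9.81 = 81.42 N down at 1.3 m → arm 1.3 m, τ = 81.42 × 1.3 = 105.8 N·m counterclockwise.
Net load moment about support B = 1044 N·m counterclockwise.
Reaction R at support A is upward at 3.9 m, arm 3.9 m → moment R × 3.9 clockwise.
Στ = 0 ⇒ R × 3.9 = 1044 ⇒ R = 268 N.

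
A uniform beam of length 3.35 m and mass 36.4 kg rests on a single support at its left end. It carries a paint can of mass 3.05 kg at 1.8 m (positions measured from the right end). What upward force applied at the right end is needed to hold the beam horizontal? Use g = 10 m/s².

Sum moments about the left end (the unknown pivot reaction has zero arm there).
Beam weight: 36.4 × 10 = 364 N down at 1.675 m → arm 1.675 m, τ = 364 × 1.675 = 609.7 N·m clockwise.
Paint can: 3.05 × 10 = 30.5 N down at 1.8 m → arm 1.55 m, τ = 30.5 × 1.55 = 47.27 N·m clockwise.
Net moment of the loads = 657 N·m clockwise.
The upward force F acts at the right end, arm 3.35 m, giving F × 3.35 counterclockwise.
Στ = 0 ⇒ F × 3.35 = 657 ⇒ F = 657 / 3.35 = 196 N.

F ≈ 196 N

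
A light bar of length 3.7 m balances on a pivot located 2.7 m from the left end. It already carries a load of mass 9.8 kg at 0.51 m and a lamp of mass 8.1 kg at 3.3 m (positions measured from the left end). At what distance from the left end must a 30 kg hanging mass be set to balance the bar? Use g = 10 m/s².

Choose the pivot (at 2.7 m from the left end) as the axis so the support reaction has zero arm there.
Load: 9.8 × 10 = 98 N down at 0.51 m → arm 2.19 m, τ = 98 × 2.19 = 214.6 N·m counterclockwise.
Lamp: 8.1 × 10 = 81 N down at 3.3 m → arm 0.6 m, τ = 81 × 0.6 = 48.6 N·m clockwise.
Net moment of existing loads = 166 N·m counterclockwise.
The hanging mass weighs 30 × 10 = 300 N and must supply an equal clockwise moment, so its lever arm about the pivot is 166 / 300 = 0.553 m.
That puts it at 2.7 + 0.553 = 3.25 m from the left end.

x ≈ 3.25 m from the left end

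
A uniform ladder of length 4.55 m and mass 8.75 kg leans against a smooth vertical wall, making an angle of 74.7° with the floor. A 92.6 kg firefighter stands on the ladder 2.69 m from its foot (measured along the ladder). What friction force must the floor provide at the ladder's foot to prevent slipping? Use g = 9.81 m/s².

Sum moments about the foot of the ladder (the floor normal and friction both act there and drop out).
Ladder weight 8.75×9.81 = 85.84 N acts at 2.275 m along the ladder; its horizontal arm is 2.275·cos74.7° = 0.6003 m → τ = 51.53 N·m clockwise.
Firefighter: 92.6×9.81 = 908.4 N at 2.69 m → arm 0.7098 m → τ = 644.8 N·m clockwise.
Wall normal N acts horizontally at the top; its moment arm is the height L sinθ = 4.55·sin74.7° = 4.389 m, counterclockwise.
Στ = 0 ⇒ N × 4.389 = 696.3 ⇒ N = 159 N.
ΣFx = 0: friction at the foot balances the wall's push, so f = N_wall = 159 N.

f ≈ 159 N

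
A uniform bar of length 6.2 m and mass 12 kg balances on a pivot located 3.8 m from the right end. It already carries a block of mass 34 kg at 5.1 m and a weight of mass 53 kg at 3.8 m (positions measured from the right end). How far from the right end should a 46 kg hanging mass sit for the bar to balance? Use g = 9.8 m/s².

Taking torques about the pivot (at 3.8 m from the right end):
Beam weight: 12 × 9.8 = 117.6 N down at 3.1 m → arm 0.7 m, τ = 117.6 × 0.7 = 82.32 N·m clockwise.
Block: 34 × 9.8 = 333.2 N down at 5.1 m → arm 1.3 m, τ = 333.2 × 1.3 = 433.2 N·m counterclockwise.
Weight: acts at the pivot, moment arm 0 → no torque.
Net moment of existing loads = 350.9 N·m counterclockwise.
The hanging mass weighs 46 × 9.8 = 450.8 N and must supply an equal clockwise moment, so its lever arm about the pivot is 350.9 / 450.8 = 0.778 m.
That puts it at 3.8 − 0.778 = 3.02 m from the right end.

x ≈ 3.02 m from the right end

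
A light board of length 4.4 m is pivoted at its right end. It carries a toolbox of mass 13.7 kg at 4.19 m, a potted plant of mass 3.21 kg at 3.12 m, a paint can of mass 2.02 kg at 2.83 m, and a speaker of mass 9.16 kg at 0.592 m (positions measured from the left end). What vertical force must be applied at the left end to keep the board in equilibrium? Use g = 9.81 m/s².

F ≈ 100 N

Choose the right end as the axis so the unknown pivot reaction has zero arm there.
Toolbox: 13.7 × 9.81 = 134.4 N down at 4.19 m → arm 0.21 m, τ = 134.4 × 0.21 = 28.22 N·m counterclockwise.
Potted plant: 3.21 × 9.81 = 31.49 N down at 3.12 m → arm 1.28 m, τ = 31.49 × 1.28 = 40.31 N·m counterclockwise.
Paint can: 2.02 × 9.81 = 19.82 N down at 2.83 m → arm 1.57 m, τ = 19.82 × 1.57 = 31.12 N·m counterclockwise.
Speaker: 9.16 × 9.81 = 89.86 N down at 0.592 m → arm 3.808 m, τ = 89.86 × 3.808 = 342.2 N·m counterclockwise.
Net moment of the loads = 441.9 N·m counterclockwise.
The upward force F acts at the left end, arm 4.4 m, giving F × 4.4 clockwise.
Setting net torque to zero: F × 4.4 = 441.9 → F = 441.9 / 4.4 = 100 N.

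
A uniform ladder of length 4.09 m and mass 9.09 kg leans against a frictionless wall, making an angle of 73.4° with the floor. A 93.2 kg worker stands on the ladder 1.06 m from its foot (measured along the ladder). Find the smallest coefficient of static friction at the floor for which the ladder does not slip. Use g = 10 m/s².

Sum moments about the foot of the ladder (the floor normal and friction both act there and drop out).
Ladder weight 9.09×10 = 90.9 N acts at 2.045 m along the ladder; its horizontal arm is 2.045·cos73.4° = 0.5842 m → τ = 53.1 N·m clockwise.
Worker: 93.2×10 = 932 N at 1.06 m → arm 0.3028 m → τ = 282.2 N·m clockwise.
Wall normal N acts horizontally at the top; its moment arm is the height L sinθ = 4.09·sin73.4° = 3.92 m, counterclockwise.
Setting net torque to zero: N × 3.92 = 335.3 → N = 85.54 N.
ΣFx = 0 ⇒ f = N_wall = 85.54 N. ΣFy = 0 ⇒ N_floor = 1023 N.
μ_min = f / N_floor = 85.54 / 1023 = 0.0836.

μ_min ≈ 0.0836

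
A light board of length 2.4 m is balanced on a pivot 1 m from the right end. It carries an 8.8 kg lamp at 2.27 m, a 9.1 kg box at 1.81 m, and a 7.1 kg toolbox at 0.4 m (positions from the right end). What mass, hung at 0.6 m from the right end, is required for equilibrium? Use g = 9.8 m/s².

Take moments about the pivot (at 1 m from the right end).
Lamp: 8.8 × 9.8 = 86.24 N down at 2.27 m → arm 1.27 m, τ = 86.24 × 1.27 = 109.5 N·m counterclockwise.
Box: 9.1 × 9.8 = 89.18 N down at 1.81 m → arm 0.81 m, τ = 89.18 × 0.81 = 72.24 N·m counterclockwise.
Toolbox: 7.1 × 9.8 = 69.58 N down at 0.4 m → arm 0.6 m, τ = 69.58 × 0.6 = 41.75 N·m clockwise.
Net moment of known loads = 140 N·m counterclockwise.
An unknown mass m at 0.6 m has arm 0.4 m; its moment is m·g·0.4 clockwise.
Στ = 0 ⇒ m × 9.8 × 0.4 = 140 ⇒ m = 140 / (9.8 × 0.4) = 35.7 kg.

m ≈ 35.7 kg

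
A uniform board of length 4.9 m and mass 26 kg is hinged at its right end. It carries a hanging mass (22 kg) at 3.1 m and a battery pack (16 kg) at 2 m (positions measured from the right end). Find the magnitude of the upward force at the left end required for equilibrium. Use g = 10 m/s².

F ≈ 334 N

Choose the right end as the axis so the unknown pivot reaction has zero arm there.
Beam weight: 26 × 10 = 260 N down at 2.45 m → arm 2.45 m, τ = 260 × 2.45 = 637 N·m counterclockwise.
Hanging mass: 22 × 10 = 220 N down at 3.1 m → arm 3.1 m, τ = 220 × 3.1 = 682 N·m counterclockwise.
Battery pack: 16 × 10 = 160 N down at 2 m → arm 2 m, τ = 160 × 2 = 320 N·m counterclockwise.
Net moment of the loads = 1639 N·m counterclockwise.
The upward force F acts at the left end, arm 4.9 m, giving F × 4.9 clockwise.
Στ = 0 ⇒ F × 4.9 = 1639 ⇒ F = 1639 / 4.9 = 334 N.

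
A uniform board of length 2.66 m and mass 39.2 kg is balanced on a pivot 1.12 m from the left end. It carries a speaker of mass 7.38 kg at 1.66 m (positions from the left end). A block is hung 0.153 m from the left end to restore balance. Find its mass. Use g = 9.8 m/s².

About the pivot (at 1.12 m from the left end):
Beam weight: 39.2 × 9.8 = 384.2 N down at 1.33 m → arm 0.21 m, τ = 384.2 × 0.21 = 80.68 N·m clockwise.
Speaker: 7.38 × 9.8 = 72.32 N down at 1.66 m → arm 0.54 m, τ = 72.32 × 0.54 = 39.05 N·m clockwise.
Net moment of known loads = 119.7 N·m clockwise.
An unknown mass m at 0.153 m has arm 0.967 m; its moment is m·g·0.967 counterclockwise.
Setting net torque to zero: m × 9.8 × 0.967 = 119.7 → m = 119.7 / (9.8 × 0.967) = 12.6 kg.

m ≈ 12.6 kg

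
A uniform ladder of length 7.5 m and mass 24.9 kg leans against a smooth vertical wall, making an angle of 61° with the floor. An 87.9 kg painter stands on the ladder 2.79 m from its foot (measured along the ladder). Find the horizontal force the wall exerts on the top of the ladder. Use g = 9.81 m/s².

Sum moments about the foot of the ladder (the floor normal and friction both act there and drop out).
Ladder weight 24.9×9.81 = 244.3 N acts at 3.75 m along the ladder; its horizontal arm is 3.75·cos61° = 1.818 m → τ = 444.1 N·m clockwise.
Painter: 87.9×9.81 = 862.3 N at 2.79 m → arm 1.353 m → τ = 1167 N·m clockwise.
Wall normal N acts horizontally at the top; its moment arm is the height L sinθ = 7.5·sin61° = 6.56 m, counterclockwise.
For rotational equilibrium, N × 6.56 = 1611, so N = 246 N.

N_wall ≈ 246 N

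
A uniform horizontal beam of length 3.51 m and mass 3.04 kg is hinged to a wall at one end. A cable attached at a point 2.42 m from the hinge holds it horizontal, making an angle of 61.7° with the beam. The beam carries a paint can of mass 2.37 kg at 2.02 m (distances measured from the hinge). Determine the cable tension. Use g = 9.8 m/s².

About the hinge:
Beam weight: 3.04 × 9.8 = 29.79 N down at 1.755 m → arm 1.755 m, τ = 29.79 × 1.755 = 52.28 N·m clockwise.
Paint can: 2.37 × 9.8 = 23.23 N down at 2.02 m → arm 2.02 m, τ = 23.23 × 2.02 = 46.92 N·m clockwise.
Total clockwise load moment = 99.2 N·m.
The cable tension T acts at 2.42 m; only its component perpendicular to the beam, T sinθ, produces torque. sin 61.7° = 0.8805.
For rotational equilibrium, T × 2.42 × 0.8805 = 99.2, so T = 99.2 / 2.131 = 46.6 N.

T ≈ 46.6 N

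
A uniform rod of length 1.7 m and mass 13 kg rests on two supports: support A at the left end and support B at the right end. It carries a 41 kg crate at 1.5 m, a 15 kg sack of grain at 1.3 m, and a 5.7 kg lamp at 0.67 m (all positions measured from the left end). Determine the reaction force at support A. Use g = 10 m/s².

Take moments about support B.
Beam weight: 13 × 10 = 130 N down at 0.85 m → arm 0.85 m, τ = 130 × 0.85 = 110.5 N·m counterclockwise.
Crate: 41 × 10 = 410 N down at 1.5 m → arm 0.2 m, τ = 410 × 0.2 = 82 N·m counterclockwise.
Sack of grain: 15 × 10 = 150 N down at 1.3 m → arm 0.4 m, τ = 150 × 0.4 = 60 N·m counterclockwise.
Lamp: 5.7 × 10 = 57 N down at 0.67 m → arm 1.03 m, τ = 57 × 1.03 = 58.71 N·m counterclockwise.
Net load moment about support B = 311.2 N·m counterclockwise.
Reaction R at support A is upward at 0 m, arm 1.7 m → moment R × 1.7 clockwise.
Balancing moments: R × 1.7 = 311.2, giving R = 183 N.

R_A ≈ 183 N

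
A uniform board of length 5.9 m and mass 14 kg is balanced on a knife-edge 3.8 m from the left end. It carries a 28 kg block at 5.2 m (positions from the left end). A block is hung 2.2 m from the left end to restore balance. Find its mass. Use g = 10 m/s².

Sum moments about the knife-edge (at 3.8 m from the left end) (the support reaction has zero arm there).
Beam weight: 14 × 10 = 140 N down at 2.95 m → arm 0.85 m, τ = 140 × 0.85 = 119 N·m counterclockwise.
Block: 28 × 10 = 280 N down at 5.2 m → arm 1.4 m, τ = 280 × 1.4 = 392 N·m clockwise.
Net moment of known loads = 273 N·m clockwise.
An unknown mass m at 2.2 m has arm 1.6 m; its moment is m·g·1.6 counterclockwise.
Setting net torque to zero: m × 10 × 1.6 = 273 → m = 273 / (10 × 1.6) = 17.1 kg.

m ≈ 17.1 kg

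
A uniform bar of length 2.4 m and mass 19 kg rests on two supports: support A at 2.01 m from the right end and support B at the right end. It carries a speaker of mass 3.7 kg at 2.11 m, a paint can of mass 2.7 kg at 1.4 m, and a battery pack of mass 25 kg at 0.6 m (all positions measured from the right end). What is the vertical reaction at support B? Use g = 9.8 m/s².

R_B ≈ 253 N

Sum moments about support A (its reaction then has zero moment arm).
Beam weight: 19 × 9.8 = 186.2 N down at 1.2 m → arm 0.81 m, τ = 186.2 × 0.81 = 150.8 N·m clockwise.
Speaker: 3.7 × 9.8 = 36.26 N down at 2.11 m → arm 0.1 m, τ = 36.26 × 0.1 = 3.626 N·m counterclockwise.
Paint can: 2.7 × 9.8 = 26.46 N down at 1.4 m → arm 0.61 m, τ = 26.46 × 0.61 = 16.14 N·m clockwise.
Battery pack: 25 × 9.8 = 245 N down at 0.6 m → arm 1.41 m, τ = 245 × 1.41 = 345.4 N·m clockwise.
Net load moment about support A = 508.7 N·m clockwise.
Reaction R at support B is upward at 0 m, arm 2.01 m → moment R × 2.01 counterclockwise.
Setting net torque to zero: R × 2.01 = 508.7 → R = 253 N.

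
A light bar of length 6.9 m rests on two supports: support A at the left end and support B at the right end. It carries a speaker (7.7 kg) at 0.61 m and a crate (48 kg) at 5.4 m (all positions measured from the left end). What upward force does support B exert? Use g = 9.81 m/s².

R_B ≈ 375 N

Choose support A as the axis so its reaction then has zero moment arm.
Speaker: 7.7 × 9.81 = 75.54 N down at 0.61 m → arm 0.61 m, τ = 75.54 × 0.61 = 46.08 N·m clockwise.
Crate: 48 × 9.81 = 470.9 N down at 5.4 m → arm 5.4 m, τ = 470.9 × 5.4 = 2543 N·m clockwise.
Net load moment about support A = 2589 N·m clockwise.
Reaction R at support B is upward at 6.9 m, arm 6.9 m → moment R × 6.9 counterclockwise.
Setting net torque to zero: R × 6.9 = 2589 → R = 375 N.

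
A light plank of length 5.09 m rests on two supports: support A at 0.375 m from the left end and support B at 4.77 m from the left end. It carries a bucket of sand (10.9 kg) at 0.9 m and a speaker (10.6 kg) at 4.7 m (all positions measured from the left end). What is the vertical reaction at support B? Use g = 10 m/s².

Taking torques about support A:
Bucket of sand: 10.9 × 10 = 109 N down at 0.9 m → arm 0.525 m, τ = 109 × 0.525 = 57.23 N·m clockwise.
Speaker: 10.6 × 10 = 106 N down at 4.7 m → arm 4.325 m, τ = 106 × 4.325 = 458.5 N·m clockwise.
Net load moment about support A = 515.7 N·m clockwise.
Reaction R at support B is upward at 4.77 m, arm 4.395 m → moment R × 4.395 counterclockwise.
For rotational equilibrium, R × 4.395 = 515.7, so R = 117 N.

R_B ≈ 117 N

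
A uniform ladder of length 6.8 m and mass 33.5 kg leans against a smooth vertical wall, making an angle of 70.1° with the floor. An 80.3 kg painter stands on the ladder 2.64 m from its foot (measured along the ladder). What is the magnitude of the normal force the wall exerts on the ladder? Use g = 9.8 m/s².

N_wall ≈ 170 N

Take moments about the foot of the ladder.
Ladder weight 33.5×9.8 = 328.3 N acts at 3.4 m along the ladder; its horizontal arm is 3.4·cos70.1° = 1.157 m → τ = 379.8 N·m clockwise.
Painter: 80.3×9.8 = 786.9 N at 2.64 m → arm 0.8986 m → τ = 707.1 N·m clockwise.
Wall normal N acts horizontally at the top; its moment arm is the height L sinθ = 6.8·sin70.1° = 6.394 m, counterclockwise.
Setting net torque to zero: N × 6.394 = 1087 → N = 170 N.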